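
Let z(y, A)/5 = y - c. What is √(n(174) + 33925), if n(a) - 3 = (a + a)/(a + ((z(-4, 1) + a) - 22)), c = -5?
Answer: 2*√929325199/331 ≈ 184.20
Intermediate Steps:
z(y, A) = 25 + 5*y (z(y, A) = 5*(y - 1*(-5)) = 5*(y + 5) = 5*(5 + y) = 25 + 5*y)
n(a) = 3 + 2*a/(-17 + 2*a) (n(a) = 3 + (a + a)/(a + (((25 + 5*(-4)) + a) - 22)) = 3 + (2*a)/(a + (((25 - 20) + a) - 22)) = 3 + (2*a)/(a + ((5 + a) - 22)) = 3 + (2*a)/(a + (-17 + a)) = 3 + (2*a)/(-17 + 2*a) = 3 + 2*a/(-17 + 2*a))
√(n(174) + 33925) = √((-51 + 8*174)/(-17 + 2*174) + 33925) = √((-51 + 1392)/(-17 + 348) + 33925) = √(1341/331 + 33925) = √(11230516/331) = 2*√929325199/331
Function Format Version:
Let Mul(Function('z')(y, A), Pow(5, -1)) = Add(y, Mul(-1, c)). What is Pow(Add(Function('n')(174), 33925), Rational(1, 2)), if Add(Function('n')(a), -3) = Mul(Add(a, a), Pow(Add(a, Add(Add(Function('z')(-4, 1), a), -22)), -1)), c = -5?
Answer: Mul(Rational(2, 331), Pow(929325199, Rational(1, 2))) ≈ 184.20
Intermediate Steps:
Function('z')(y, A) = Add(25, Mul(5, y)) (Function('z')(y, A) = Mul(5, Add(y, Mul(-1, -5))) = Mul(5, Add(y, 5)) = Mul(5, Add(5, y)) = Add(25, Mul(5, y)))
Function('n')(a) = Add(3, Mul(2, a, Pow(Add(-17, Mul(2, a)), -1))) (Function('n')(a) = Add(3, Mul(Add(a, a), Pow(Add(a, Add(Add(Add(25, Mul(5, -4)), a), -22)), -1))) = Add(3, Mul(Mul(2, a), Pow(Add(a, Add(Add(Add(25, -20), a), -22)), -1))) = Add(3, Mul(Mul(2, a), Pow(Add(a, Add(Add(5, a), -22)), -1))) = Add(3, Mul(Mul(2, a), Pow(Add(a, Add(-17, a)), -1))) = Add(3, Mul(Mul(2, a), Pow(Add(-17, Mul(2, a)), -1))) = Add(3, Mul(2, a, Pow(Add(-17, Mul(2, a)), -1))))
Pow(Add(Function('n')(174), 33925), Rational(1, 2)) = Pow(Add(Mul(Pow(Add(-17, Mul(2, 174)), -1), Add(-51, Mul(8, 174))), 33925), Rational(1, 2)) = Pow(Add(Mul(Pow(Add(-17, 348), -1), Add(-51, 1392)), 33925), Rational(1, 2)) = Pow(Add(Mul(Pow(331, -1), 1341), 33925), Rational(1, 2)) = Pow(Add(Mul(Rational(1, 331), 1341), 33925), Rational(1, 2)) = Pow(Add(Rational(1341, 331), 33925), Rational(1, 2)) = Pow(Rational(11230516, 331), Rational(1, 2)) = Mul(Rational(2, 331), Pow(929325199, Rational(1, 2)))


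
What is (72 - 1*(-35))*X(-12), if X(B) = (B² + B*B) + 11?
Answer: 31993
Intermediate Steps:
X(B) = 11 + 2*B² (X(B) = (B² + B²) + 11 = 2*B² + 11 = 11 + 2*B²)
(72 - 1*(-35))*X(-12) = (72 - 1*(-35))*(11 + 2*(-12)²) = (72 + 35)*(11 + 2*144) = 107*(11 + 288) = 107*299 = 31993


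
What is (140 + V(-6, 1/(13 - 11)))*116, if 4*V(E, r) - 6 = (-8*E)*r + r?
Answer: 34249/2 ≈ 17125.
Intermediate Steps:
V(E, r) = 3/2 + r/4 - 2*E*r (V(E, r) = 3/2 + ((-8*E)*r + r)/4 = 3/2 + (-8*E*r + r)/4 = 3/2 + (r - 8*E*r)/4 = 3/2 + (r/4 - 2*E*r) = 3/2 + r/4 - 2*E*r)
(140 + V(-6, 1/(13 - 11)))*116 = (140 + (3/2 + 1/(4*(13 - 11)) - 2*(-6)/(13 - 11)))*116 = (140 + (3/2 + (¼)/2 - 2*(-6)/2))*116 = (140 + (3/2 + (¼)*(½) - 2*(-6)*½))*116 = (140 + (3/2 + ⅛ + 6))*116 = (140 + 61/8)*116 = (1181/8)*116 = 34249/2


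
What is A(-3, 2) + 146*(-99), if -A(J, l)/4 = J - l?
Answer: -14434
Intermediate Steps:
A(J, l) = -4*J + 4*l (A(J, l) = -4*(J - l) = -4*J + 4*l)
A(-3, 2) + 146*(-99) = (-4*(-3) + 4*2) + 146*(-99) = (12 + 8) - 14454 = 20 - 14454 = -14434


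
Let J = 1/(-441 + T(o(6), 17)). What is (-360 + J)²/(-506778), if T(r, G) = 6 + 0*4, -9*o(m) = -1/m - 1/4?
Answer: -24523873201/95895067050 ≈ -0.25574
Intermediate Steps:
o(m) = 1/36 + 1/(9*m) (o(m) = -(-1/m - 1/4)/9 = -(-1/m - 1*¼)/9 = -(-1/m - ¼)/9 = -(-¼ - 1/m)/9 = 1/36 + 1/(9*m))
T(r, G) = 6 (T(r, G) = 6 + 0 = 6)
J = -1/435 (J = 1/(-441 + 6) = 1/(-435) = -1/435 ≈ -0.0022989)
(-360 + J)²/(-506778) = (-360 - 1/435)²/(-506778) = (-156601/435)²*(-1/506778) = (24523873201/189225)*(-1/506778) = -24523873201/95895067050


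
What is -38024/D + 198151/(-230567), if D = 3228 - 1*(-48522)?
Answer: -9510696929/5965921125 ≈ -1.5942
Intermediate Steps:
D = 51750 (D = 3228 + 48522 = 51750)
-38024/D + 198151/(-230567) = -38024/51750 + 198151/(-230567) = -38024*1/51750 + 198151*(-1/230567) = -19012/25875 - 198151/230567 = -9510696929/5965921125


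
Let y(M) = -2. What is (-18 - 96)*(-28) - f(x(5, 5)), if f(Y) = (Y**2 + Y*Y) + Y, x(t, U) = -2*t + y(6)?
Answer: 2916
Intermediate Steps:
x(t, U) = -2 - 2*t (x(t, U) = -2*t - 2 = -2 - 2*t)
f(Y) = Y + 2*Y**2 (f(Y) = (Y**2 + Y**2) + Y = 2*Y**2 + Y = Y + 2*Y**2)
(-18 - 96)*(-28) - f(x(5, 5)) = (-18 - 96)*(-28) - (-2 - 2*5)*(1 + 2*(-2 - 2*5)) = -114*(-28) - (-2 - 10)*(1 + 2*(-2 - 10)) = 3192 - (-12)*(1 + 2*(-12)) = 3192 - (-12)*(1 - 24) = 3192 - (-12)*(-23) = 3192 - 1*276 = 3192 - 276 = 2916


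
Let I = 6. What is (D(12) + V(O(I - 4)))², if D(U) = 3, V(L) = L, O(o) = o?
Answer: 25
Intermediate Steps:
(D(12) + V(O(I - 4)))² = (3 + (6 - 4))² = (3 + 2)² = 5² = 25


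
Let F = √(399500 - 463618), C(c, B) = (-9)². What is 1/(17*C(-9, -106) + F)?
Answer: 1377/1960247 - I*√64118/1960247 ≈ 0.00070246 - 0.00012918*I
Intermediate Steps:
C(c, B) = 81
F = I*√64118 (F = √(-64118) = I*√64118 ≈ 253.22*I)
1/(17*C(-9, -106) + F) = 1/(17*81 + I*√64118) = 1/(1377 + I*√64118)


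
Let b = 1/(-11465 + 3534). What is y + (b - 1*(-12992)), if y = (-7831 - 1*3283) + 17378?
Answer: 152719335/7931 ≈ 19256.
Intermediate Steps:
b = -1/7931 (b = 1/(-7931) = -1/7931 ≈ -0.00012609)
y = 6264 (y = (-7831 - 3283) + 17378 = -11114 + 17378 = 6264)
y + (b - 1*(-12992)) = 6264 + (-1/7931 - 1*(-12992)) = 6264 + (-1/7931 + 12992) = 6264 + 103039551/7931 = 152719335/7931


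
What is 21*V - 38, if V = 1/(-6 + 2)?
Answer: -173/4 ≈ -43.250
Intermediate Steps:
V = -¼ (V = 1/(-4) = -¼ ≈ -0.25000)
21*V - 38 = 21*(-¼) - 38 = -21/4 - 38 = -173/4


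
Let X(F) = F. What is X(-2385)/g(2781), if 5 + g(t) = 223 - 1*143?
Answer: -159/5 ≈ -31.800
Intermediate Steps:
g(t) = 75 (g(t) = -5 + (223 - 1*143) = -5 + (223 - 143) = -5 + 80 = 75)
X(-2385)/g(2781) = -2385/75 = -2385*1/75 = -159/5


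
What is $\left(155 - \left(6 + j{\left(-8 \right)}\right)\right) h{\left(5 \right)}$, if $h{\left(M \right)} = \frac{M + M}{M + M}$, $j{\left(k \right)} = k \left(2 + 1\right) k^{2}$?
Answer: $1685$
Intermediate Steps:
$j{\left(k \right)} = 3 k^{3}$ ($j{\left(k \right)} = k 3 k^{2} = 3 k k^{2} = 3 k^{3}$)
$h{\left(M \right)} = 1$ ($h{\left(M \right)} = \frac{2 M}{2 M} = 2 M \frac{1}{2 M} = 1$)
$\left(155 - \left(6 + j{\left(-8 \right)}\right)\right) h{\left(5 \right)} = \left(155 - \left(6 + 3 \left(-8\right)^{3}\right)\right) 1 = \left(155 - \left(6 + 3 \left(-512\right)\right)\right) 1 = \left(155 - -1530\right) 1 = \left(155 + \left(-6 + 1536\right)\right) 1 = \left(155 + 1530\right) 1 = 1685 \cdot 1 = 1685$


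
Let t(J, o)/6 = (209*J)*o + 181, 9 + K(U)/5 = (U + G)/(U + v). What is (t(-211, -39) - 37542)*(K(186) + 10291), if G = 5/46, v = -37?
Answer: 361277303804595/3427 ≈ 1.0542e+11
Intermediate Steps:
G = 5/46 (G = 5*(1/46) = 5/46 ≈ 0.10870)
K(U) = -45 + 5*(5/46 + U)/(-37 + U) (K(U) = -45 + 5*((U + 5/46)/(U - 37)) = -45 + 5*((5/46 + U)/(-37 + U)) = -45 + 5*(5/46 + U)/(-37 + U))
t(J, o) = 1086 + 1254*J*o (t(J, o) = 6*((209*J)*o + 181) = 6*(209*J*o + 181) = 6*(181 + 209*J*o) = 1086 + 1254*J*o)
(t(-211, -39) - 37542)*(K(186) + 10291) = ((1086 + 1254*(-211)*(-39)) - 37542)*(5*(15323 - 368*186)/(46*(-37 + 186)) + 10291) = ((1086 + 10319166) - 37542)*((5/46)*(15323 - 68448)/149 + 10291) = (10320252 - 37542)*((5/46)*(1/149)*(-53125) + 10291) = 10282710*(-265625/6854 + 10291) = 10282710*(70268889/6854) = 361277303804595/3427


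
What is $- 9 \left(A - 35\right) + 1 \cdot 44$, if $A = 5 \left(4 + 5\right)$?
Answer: $-46$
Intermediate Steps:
$A = 45$ ($A = 5 \cdot 9 = 45$)
$- 9 \left(A - 35\right) + 1 \cdot 44 = - 9 \left(45 - 35\right) + 1 \cdot 44 = \left(-9\right) 10 + 44 = -90 + 44 = -46$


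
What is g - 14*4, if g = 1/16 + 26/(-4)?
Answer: -999/16 ≈ -62.438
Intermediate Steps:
g = -103/16 (g = 1*(1/16) + 26*(-¼) = 1/16 - 13/2 = -103/16 ≈ -6.4375)
g - 14*4 = -103/16 - 14*4 = -103/16 - 56 = -999/16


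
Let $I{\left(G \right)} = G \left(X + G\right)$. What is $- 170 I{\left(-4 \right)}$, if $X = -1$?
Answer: $-3400$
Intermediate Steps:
$I{\left(G \right)} = G \left(-1 + G\right)$
$- 170 I{\left(-4 \right)} = - 170 \left(- 4 \left(-1 - 4\right)\right) = - 170 \left(\left(-4\right) \left(-5\right)\right) = \left(-170\right) 20 = -3400$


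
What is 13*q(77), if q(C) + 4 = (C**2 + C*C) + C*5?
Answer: 159107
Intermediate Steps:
q(C) = -4 + 2*C**2 + 5*C (q(C) = -4 + ((C**2 + C*C) + C*5) = -4 + ((C**2 + C**2) + 5*C) = -4 + (2*C**2 + 5*C) = -4 + 2*C**2 + 5*C)
13*q(77) = 13*(-4 + 2*77**2 + 5*77) = 13*(-4 + 2*5929 + 385) = 13*(-4 + 11858 + 385) = 13*12239 = 159107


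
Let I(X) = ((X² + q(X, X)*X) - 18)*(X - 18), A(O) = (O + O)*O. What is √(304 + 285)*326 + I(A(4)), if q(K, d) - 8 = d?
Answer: 32004 + 326*√589 ≈ 39916.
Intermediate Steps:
q(K, d) = 8 + d
A(O) = 2*O² (A(O) = (2*O)*O = 2*O²)
I(X) = (-18 + X)*(-18 + X² + X*(8 + X)) (I(X) = ((X² + (8 + X)*X) - 18)*(X - 18) = ((X² + X*(8 + X)) - 18)*(-18 + X) = (-18 + X² + X*(8 + X))*(-18 + X) = (-18 + X)*(-18 + X² + X*(8 + X)))
√(304 + 285)*326 + I(A(4)) = √(304 + 285)*326 + (324 - 324*4² - 28*(2*4²)² + 2*(2*4²)³) = √589*326 + (324 - 324*16 - 28*(2*16)² + 2*(2*16)³) = 326*√589 + (324 - 162*32 - 28*32² + 2*32³) = 326*√589 + (324 - 5184 - 28*1024 + 2*32768) = 326*√589 + (324 - 5184 - 28672 + 65536) = 326*√589 + 32004 = 32004 + 326*√589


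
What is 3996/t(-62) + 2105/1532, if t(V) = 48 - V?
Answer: 3176711/84260 ≈ 37.701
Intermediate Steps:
3996/t(-62) + 2105/1532 = 3996/(48 - 1*(-62)) + 2105/1532 = 3996/(48 + 62) + 2105*(1/1532) = 3996/110 + 2105/1532 = 3996*(1/110) + 2105/1532 = 1998/55 + 2105/1532 = 3176711/84260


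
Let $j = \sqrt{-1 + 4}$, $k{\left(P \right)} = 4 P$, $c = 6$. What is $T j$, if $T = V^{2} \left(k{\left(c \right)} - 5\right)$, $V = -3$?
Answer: $171 \sqrt{3} \approx 296.18$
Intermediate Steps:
$j = \sqrt{3} \approx 1.732$
$T = 171$ ($T = \left(-3\right)^{2} \left(4 \cdot 6 - 5\right) = 9 \left(24 - 5\right) = 9 \cdot 19 = 171$)
$T j = 171 \sqrt{3}$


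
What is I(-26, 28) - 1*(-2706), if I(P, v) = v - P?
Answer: 2760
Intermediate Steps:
I(-26, 28) - 1*(-2706) = (28 - 1*(-26)) - 1*(-2706) = (28 + 26) + 2706 = 54 + 2706 = 2760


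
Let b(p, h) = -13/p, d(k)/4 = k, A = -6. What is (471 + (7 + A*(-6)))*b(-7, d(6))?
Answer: 6682/7 ≈ 954.57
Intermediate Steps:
d(k) = 4*k
(471 + (7 + A*(-6)))*b(-7, d(6)) = (471 + (7 - 6*(-6)))*(-13/(-7)) = (471 + (7 + 36))*(-13*(-1/7)) = (471 + 43)*(13/7) = 514*(13/7) = 6682/7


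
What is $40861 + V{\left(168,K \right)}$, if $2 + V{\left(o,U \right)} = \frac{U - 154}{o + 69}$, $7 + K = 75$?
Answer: $\frac{9683497}{237} \approx 40859.0$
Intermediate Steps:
$K = 68$ ($K = -7 + 75 = 68$)
$V{\left(o,U \right)} = -2 + \frac{-154 + U}{69 + o}$ ($V{\left(o,U \right)} = -2 + \frac{U - 154}{o + 69} = -2 + \frac{-154 + U}{69 + o}$)
$40861 + V{\left(168,K \right)} = 40861 + \frac{-292 + 68 - 336}{69 + 168} = 40861 + \frac{-292 + 68 - 336}{237} = 40861 + \frac{1}{237} \left(-560\right) = 40861 - \frac{560}{237} = \frac{9683497}{237}$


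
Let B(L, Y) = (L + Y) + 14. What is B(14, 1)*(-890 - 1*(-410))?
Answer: -13920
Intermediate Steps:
B(L, Y) = 14 + L + Y
B(14, 1)*(-890 - 1*(-410)) = (14 + 14 + 1)*(-890 - 1*(-410)) = 29*(-890 + 410) = 29*(-480) = -13920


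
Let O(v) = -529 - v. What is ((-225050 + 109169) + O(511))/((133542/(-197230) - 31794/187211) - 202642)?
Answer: 2158573610296565/3741154297956121 ≈ 0.57698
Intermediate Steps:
((-225050 + 109169) + O(511))/((133542/(-197230) - 31794/187211) - 202642) = ((-225050 + 109169) + (-529 - 1*511))/((133542/(-197230) - 31794/187211) - 202642) = (-115881 + (-529 - 511))/((133542*(-1/197230) - 31794*1/187211) - 202642) = (-115881 - 1040)/((-66771/98615 - 31794/187211) - 202642) = -116921/(-15635630991/18461812765 - 202642) = -116921/(-3741154297956121/18461812765) = -116921*(-18461812765/3741154297956121) = 2158573610296565/3741154297956121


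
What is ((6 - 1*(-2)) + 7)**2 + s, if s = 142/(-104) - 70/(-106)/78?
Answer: 142237/636 ≈ 223.64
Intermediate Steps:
s = -863/636 (s = 142*(-1/104) - 70*(-1/106)*(1/78) = -71/52 + (35/53)*(1/78) = -71/52 + 35/4134 = -863/636 ≈ -1.3569)
((6 - 1*(-2)) + 7)**2 + s = ((6 - 1*(-2)) + 7)**2 - 863/636 = ((6 + 2) + 7)**2 - 863/636 = (8 + 7)**2 - 863/636 = 15**2 - 863/636 = 225 - 863/636 = 142237/636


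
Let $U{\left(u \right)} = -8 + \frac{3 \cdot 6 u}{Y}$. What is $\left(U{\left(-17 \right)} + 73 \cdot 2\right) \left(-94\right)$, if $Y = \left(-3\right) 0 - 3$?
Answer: $-22560$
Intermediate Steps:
$Y = -3$ ($Y = 0 - 3 = -3$)
$U{\left(u \right)} = -8 - 6 u$ ($U{\left(u \right)} = -8 + \frac{3 \cdot 6 u}{-3} = -8 + 18 u \left(- \frac{1}{3}\right) = -8 - 6 u$)
$\left(U{\left(-17 \right)} + 73 \cdot 2\right) \left(-94\right) = \left(\left(-8 - -102\right) + 73 \cdot 2\right) \left(-94\right) = \left(\left(-8 + 102\right) + 146\right) \left(-94\right) = \left(94 + 146\right) \left(-94\right) = 240 \left(-94\right) = -22560$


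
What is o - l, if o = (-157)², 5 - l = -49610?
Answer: -24966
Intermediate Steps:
l = 49615 (l = 5 - 1*(-49610) = 5 + 49610 = 49615)
o = 24649
o - l = 24649 - 1*49615 = 24649 - 49615 = -24966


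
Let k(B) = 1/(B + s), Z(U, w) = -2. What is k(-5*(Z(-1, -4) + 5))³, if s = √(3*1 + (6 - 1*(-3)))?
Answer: -145/357911 - 458*√3/3221199 ≈ -0.00065140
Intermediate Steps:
s = 2*√3 (s = √(3 + (6 + 3)) = √(3 + 9) = √12 = 2*√3 ≈ 3.4641)
k(B) = 1/(B + 2*√3)
k(-5*(Z(-1, -4) + 5))³ = (1/(-5*(-2 + 5) + 2*√3))³ = (1/(-5*3 + 2*√3))³ = (1/(-15 + 2*√3))³ = (-15 + 2*√3)⁻³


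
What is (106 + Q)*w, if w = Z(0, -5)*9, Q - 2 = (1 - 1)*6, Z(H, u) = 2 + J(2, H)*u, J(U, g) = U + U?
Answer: -17496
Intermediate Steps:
J(U, g) = 2*U
Z(H, u) = 2 + 4*u (Z(H, u) = 2 + (2*2)*u = 2 + 4*u)
Q = 2 (Q = 2 + (1 - 1)*6 = 2 + 0*6 = 2 + 0 = 2)
w = -162 (w = (2 + 4*(-5))*9 = (2 - 20)*9 = -18*9 = -162)
(106 + Q)*w = (106 + 2)*(-162) = 108*(-162) = -17496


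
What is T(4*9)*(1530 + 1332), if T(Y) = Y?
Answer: 103032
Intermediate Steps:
T(4*9)*(1530 + 1332) = (4*9)*(1530 + 1332) = 36*2862 = 103032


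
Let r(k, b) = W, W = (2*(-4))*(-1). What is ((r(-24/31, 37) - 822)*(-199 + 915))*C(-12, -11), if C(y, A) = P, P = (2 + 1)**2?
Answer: -5245416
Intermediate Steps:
P = 9 (P = 3**2 = 9)
C(y, A) = 9
W = 8 (W = -8*(-1) = 8)
r(k, b) = 8
((r(-24/31, 37) - 822)*(-199 + 915))*C(-12, -11) = ((8 - 822)*(-199 + 915))*9 = -814*716*9 = -582824*9 = -5245416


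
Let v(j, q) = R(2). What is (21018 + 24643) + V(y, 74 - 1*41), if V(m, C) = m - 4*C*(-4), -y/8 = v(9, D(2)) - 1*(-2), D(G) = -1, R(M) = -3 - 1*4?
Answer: 46229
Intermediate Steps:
R(M) = -7 (R(M) = -3 - 4 = -7)
v(j, q) = -7
y = 40 (y = -8*(-7 - 1*(-2)) = -8*(-7 + 2) = -8*(-5) = 40)
V(m, C) = m + 16*C
(21018 + 24643) + V(y, 74 - 1*41) = (21018 + 24643) + (40 + 16*(74 - 1*41)) = 45661 + (40 + 16*(74 - 41)) = 45661 + (40 + 16*33) = 45661 + (40 + 528) = 45661 + 568 = 46229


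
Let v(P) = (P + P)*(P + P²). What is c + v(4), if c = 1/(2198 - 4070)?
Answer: 299519/1872 ≈ 160.00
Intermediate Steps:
v(P) = 2*P*(P + P²) (v(P) = (2*P)*(P + P²) = 2*P*(P + P²))
c = -1/1872 (c = 1/(-1872) = -1/1872 ≈ -0.00053419)
c + v(4) = -1/1872 + 2*4²*(1 + 4) = -1/1872 + 2*16*5 = -1/1872 + 160 = 299519/1872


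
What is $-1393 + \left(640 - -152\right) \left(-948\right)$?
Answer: $-752209$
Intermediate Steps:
$-1393 + \left(640 - -152\right) \left(-948\right) = -1393 + \left(640 + 152\right) \left(-948\right) = -1393 + 792 \left(-948\right) = -1393 - 750816 = -752209$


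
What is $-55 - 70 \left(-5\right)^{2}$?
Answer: $-1805$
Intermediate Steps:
$-55 - 70 \left(-5\right)^{2} = -55 - 1750 = -1805$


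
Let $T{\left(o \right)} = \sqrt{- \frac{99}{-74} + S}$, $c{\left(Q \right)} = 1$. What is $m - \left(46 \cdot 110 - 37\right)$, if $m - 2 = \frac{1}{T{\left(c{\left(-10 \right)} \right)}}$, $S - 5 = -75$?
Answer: $-5021 - \frac{i \sqrt{375994}}{5081} \approx -5021.0 - 0.12068 i$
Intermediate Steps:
$S = -70$ ($S = 5 - 75 = -70$)
$T{\left(o \right)} = \frac{i \sqrt{375994}}{74}$ ($T{\left(o \right)} = \sqrt{- \frac{99}{-74} - 70} = \sqrt{\left(-99\right) \left(- \frac{1}{74}\right) - 70} = \sqrt{\frac{99}{74} - 70} = \sqrt{- \frac{5081}{74}} = \frac{i \sqrt{375994}}{74}$)
$m = 2 - \frac{i \sqrt{375994}}{5081}$ ($m = 2 + \frac{1}{\frac{1}{74} i \sqrt{375994}} = 2 - \frac{i \sqrt{375994}}{5081} \approx 2.0 - 0.12068 i$)
$m - \left(46 \cdot 110 - 37\right) = \left(2 - \frac{i \sqrt{375994}}{5081}\right) - \left(46 \cdot 110 - 37\right) = \left(2 - \frac{i \sqrt{375994}}{5081}\right) - \left(5060 - 37\right) = \left(2 - \frac{i \sqrt{375994}}{5081}\right) - 5023 = -5021 - \frac{i \sqrt{375994}}{5081}$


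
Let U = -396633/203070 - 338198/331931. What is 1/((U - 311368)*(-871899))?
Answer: 3209772770/871402076422881196617 ≈ 3.6835e-12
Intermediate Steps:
U = -66777552061/22468409390 (U = -396633*1/203070 - 338198*1/331931 = -132211/67690 - 338198/331931 = -66777552061/22468409390 ≈ -2.9721)
1/((U - 311368)*(-871899)) = 1/(-66777552061/22468409390 - 311368*(-871899)) = -1/871899/(-6996010472497581/22468409390) = -22468409390/6996010472497581*(-1/871899) = 3209772770/871402076422881196617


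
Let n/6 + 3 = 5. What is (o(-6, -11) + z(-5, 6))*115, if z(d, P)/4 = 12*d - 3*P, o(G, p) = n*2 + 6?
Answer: -32430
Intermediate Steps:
n = 12 (n = -18 + 6*5 = -18 + 30 = 12)
o(G, p) = 30 (o(G, p) = 12*2 + 6 = 24 + 6 = 30)
z(d, P) = -12*P + 48*d (z(d, P) = 4*(12*d - 3*P) = 4*(-3*P + 12*d) = -12*P + 48*d)
(o(-6, -11) + z(-5, 6))*115 = (30 + (-12*6 + 48*(-5)))*115 = (30 + (-72 - 240))*115 = (30 - 312)*115 = -282*115 = -32430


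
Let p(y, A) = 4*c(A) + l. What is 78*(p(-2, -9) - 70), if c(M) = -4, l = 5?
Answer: -6318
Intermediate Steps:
p(y, A) = -11 (p(y, A) = 4*(-4) + 5 = -16 + 5 = -11)
78*(p(-2, -9) - 70) = 78*(-11 - 70) = 78*(-81) = -6318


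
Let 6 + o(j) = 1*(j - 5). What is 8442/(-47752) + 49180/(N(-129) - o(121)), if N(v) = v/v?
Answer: -1174681769/2602484 ≈ -451.37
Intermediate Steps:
N(v) = 1
o(j) = -11 + j (o(j) = -6 + 1*(j - 5) = -6 + 1*(-5 + j) = -6 + (-5 + j) = -11 + j)
8442/(-47752) + 49180/(N(-129) - o(121)) = 8442/(-47752) + 49180/(1 - (-11 + 121)) = 8442*(-1/47752) + 49180/(1 - 1*110) = -4221/23876 + 49180/(1 - 110) = -4221/23876 + 49180/(-109) = -4221/23876 + 49180*(-1/109) = -4221/23876 - 49180/109 = -1174681769/2602484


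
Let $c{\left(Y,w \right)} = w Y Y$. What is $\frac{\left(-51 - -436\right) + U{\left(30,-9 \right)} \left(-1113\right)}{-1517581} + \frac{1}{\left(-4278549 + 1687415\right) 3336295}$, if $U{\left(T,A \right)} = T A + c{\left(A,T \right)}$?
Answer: $\frac{1598417866918846213}{1009166547709566610} \approx 1.5839$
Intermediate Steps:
$c{\left(Y,w \right)} = w Y^{2}$ ($c{\left(Y,w \right)} = Y w Y = w Y^{2}$)
$U{\left(T,A \right)} = A T + T A^{2}$ ($U{\left(T,A \right)} = T A + T A^{2} = A T + T A^{2}$)
$\frac{\left(-51 - -436\right) + U{\left(30,-9 \right)} \left(-1113\right)}{-1517581} + \frac{1}{\left(-4278549 + 1687415\right) 3336295} = \frac{\left(-51 - -436\right) + \left(-9\right) 30 \left(1 - 9\right) \left(-1113\right)}{-1517581} + \frac{1}{\left(-4278549 + 1687415\right) 3336295} = \left(\left(-51 + 436\right) + \left(-9\right) 30 \left(-8\right) \left(-1113\right)\right) \left(- \frac{1}{1517581}\right) + \frac{1}{-2591134} \cdot \frac{1}{3336295} = \left(385 + 2160 \left(-1113\right)\right) \left(- \frac{1}{1517581}\right) - \frac{1}{8644787408530} = \left(385 - 2404080\right) \left(- \frac{1}{1517581}\right) - \frac{1}{8644787408530} = \left(-2403695\right) \left(- \frac{1}{1517581}\right) - \frac{1}{8644787408530} = \frac{2403695}{1517581} - \frac{1}{8644787408530} = \frac{1598417866918846213}{1009166547709566610}$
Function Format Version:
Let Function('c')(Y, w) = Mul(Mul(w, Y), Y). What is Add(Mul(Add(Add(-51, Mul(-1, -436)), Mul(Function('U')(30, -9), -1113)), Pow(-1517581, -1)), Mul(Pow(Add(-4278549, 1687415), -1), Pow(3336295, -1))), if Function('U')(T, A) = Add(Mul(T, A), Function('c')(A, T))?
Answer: Rational(1598417866918846213, 1009166547709566610) ≈ 1.5839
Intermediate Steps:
Function('c')(Y, w) = Mul(w, Pow(Y, 2)) (Function('c')(Y, w) = Mul(Mul(Y, w), Y) = Mul(w, Pow(Y, 2)))
Function('U')(T, A) = Add(Mul(A, T), Mul(T, Pow(A, 2))) (Function('U')(T, A) = Add(Mul(T, A), Mul(T, Pow(A, 2))) = Add(Mul(A, T), Mul(T, Pow(A, 2))))
Add(Mul(Add(Add(-51, Mul(-1, -436)), Mul(Function('U')(30, -9), -1113)), Pow(-1517581, -1)), Mul(Pow(Add(-4278549, 1687415), -1), Pow(3336295, -1))) = Add(Mul(Add(Add(-51, Mul(-1, -436)), Mul(Mul(-9, 30, Add(1, -9)), -1113)), Pow(-1517581, -1)), Mul(Pow(Add(-4278549, 1687415), -1), Pow(3336295, -1))) = Add(Mul(Add(Add(-51, 436), Mul(Mul(-9, 30, -8), -1113)), Rational(-1, 1517581)), Mul(Pow(-2591134, -1), Rational(1, 3336295))) = Add(Mul(Add(385, Mul(2160, -1113)), Rational(-1, 1517581)), Mul(Rational(-1, 2591134), Rational(1, 3336295))) = Add(Mul(Add(385, -2404080), Rational(-1, 1517581)), Rational(-1, 8644787408530)) = Add(Mul(-2403695, Rational(-1, 1517581)), Rational(-1, 8644787408530)) = Add(Rational(2403695, 1517581), Rational(-1, 8644787408530)) = Rational(1598417866918846213, 1009166547709566610)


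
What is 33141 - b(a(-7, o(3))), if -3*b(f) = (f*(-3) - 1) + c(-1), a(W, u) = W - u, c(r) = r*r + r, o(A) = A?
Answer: 99452/3 ≈ 33151.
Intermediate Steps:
c(r) = r + r**2 (c(r) = r**2 + r = r + r**2)
b(f) = 1/3 + f (b(f) = -((f*(-3) - 1) - (1 - 1))/3 = -((-3*f - 1) - 1*0)/3 = -((-1 - 3*f) + 0)/3 = -(-1 - 3*f)/3 = 1/3 + f)
33141 - b(a(-7, o(3))) = 33141 - (1/3 + (-7 - 1*3)) = 33141 - (1/3 + (-7 - 3)) = 33141 - (1/3 - 10) = 33141 - 1*(-29/3) = 33141 + 29/3 = 99452/3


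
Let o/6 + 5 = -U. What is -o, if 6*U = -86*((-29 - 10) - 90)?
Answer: 11124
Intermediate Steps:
U = 1849 (U = (-86*((-29 - 10) - 90))/6 = (-86*(-39 - 90))/6 = (-86*(-129))/6 = (⅙)*11094 = 1849)
o = -11124 (o = -30 + 6*(-1*1849) = -30 + 6*(-1849) = -30 - 11094 = -11124)
-o = -1*(-11124) = 11124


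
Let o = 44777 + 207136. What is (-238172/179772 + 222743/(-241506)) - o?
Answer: -911429713394887/3618001386 ≈ -2.5192e+5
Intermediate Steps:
o = 251913
(-238172/179772 + 222743/(-241506)) - o = (-238172/179772 + 222743/(-241506)) - 1*251913 = (-238172*1/179772 + 222743*(-1/241506)) - 251913 = (-59543/44943 - 222743/241506) - 251913 = -8130243469/3618001386 - 251913 = -911429713394887/3618001386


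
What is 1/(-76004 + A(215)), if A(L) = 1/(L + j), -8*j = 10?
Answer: -855/64983416 ≈ -1.3157e-5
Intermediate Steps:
j = -5/4 (j = -1/8*10 = -5/4 ≈ -1.2500)
A(L) = 1/(-5/4 + L) (A(L) = 1/(L - 5/4) = 1/(-5/4 + L))
1/(-76004 + A(215)) = 1/(-76004 + 4/(-5 + 4*215)) = 1/(-76004 + 4/(-5 + 860)) = 1/(-76004 + 4/855) = 1/(-64983416/855) = -855/64983416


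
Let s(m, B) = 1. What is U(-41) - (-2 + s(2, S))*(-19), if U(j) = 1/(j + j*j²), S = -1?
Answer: -1310279/68962 ≈ -19.000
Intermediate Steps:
U(j) = 1/(j + j³)
U(-41) - (-2 + s(2, S))*(-19) = 1/(-41 + (-41)³) - (-2 + 1)*(-19) = 1/(-41 - 68921) - (-1)*(-19) = 1/(-68962) - 1*19 = -1/68962 - 19 = -1310279/68962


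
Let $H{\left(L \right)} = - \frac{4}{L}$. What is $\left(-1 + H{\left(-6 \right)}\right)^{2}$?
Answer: $\frac{1}{9} \approx 0.11111$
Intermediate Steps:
$\left(-1 + H{\left(-6 \right)}\right)^{2} = \left(-1 - \frac{4}{-6}\right)^{2} = \left(-1 - - \frac{2}{3}\right)^{2} = \left(-1 + \frac{2}{3}\right)^{2} = \left(- \frac{1}{3}\right)^{2} = \frac{1}{9}$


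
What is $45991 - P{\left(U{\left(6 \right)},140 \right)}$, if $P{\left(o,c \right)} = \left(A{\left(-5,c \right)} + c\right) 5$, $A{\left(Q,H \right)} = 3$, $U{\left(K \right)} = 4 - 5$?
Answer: $45276$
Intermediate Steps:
$U{\left(K \right)} = -1$ ($U{\left(K \right)} = 4 - 5 = -1$)
$P{\left(o,c \right)} = 15 + 5 c$ ($P{\left(o,c \right)} = \left(3 + c\right) 5 = 15 + 5 c$)
$45991 - P{\left(U{\left(6 \right)},140 \right)} = 45991 - \left(15 + 5 \cdot 140\right) = 45991 - \left(15 + 700\right) = 45991 - 715 = 45276$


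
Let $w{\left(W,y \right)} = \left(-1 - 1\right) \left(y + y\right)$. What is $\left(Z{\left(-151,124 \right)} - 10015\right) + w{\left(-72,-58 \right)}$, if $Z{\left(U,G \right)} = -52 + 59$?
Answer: $-9776$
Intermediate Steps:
$Z{\left(U,G \right)} = 7$
$w{\left(W,y \right)} = - 4 y$ ($w{\left(W,y \right)} = - 2 \cdot 2 y = - 4 y$)
$\left(Z{\left(-151,124 \right)} - 10015\right) + w{\left(-72,-58 \right)} = \left(7 - 10015\right) - -232 = -10008 + 232 = -9776$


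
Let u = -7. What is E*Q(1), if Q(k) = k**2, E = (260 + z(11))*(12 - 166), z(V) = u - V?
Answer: -37268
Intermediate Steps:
z(V) = -7 - V
E = -37268 (E = (260 + (-7 - 1*11))*(12 - 166) = (260 + (-7 - 11))*(-154) = (260 - 18)*(-154) = 242*(-154) = -37268)
E*Q(1) = -37268*1**2 = -37268*1 = -37268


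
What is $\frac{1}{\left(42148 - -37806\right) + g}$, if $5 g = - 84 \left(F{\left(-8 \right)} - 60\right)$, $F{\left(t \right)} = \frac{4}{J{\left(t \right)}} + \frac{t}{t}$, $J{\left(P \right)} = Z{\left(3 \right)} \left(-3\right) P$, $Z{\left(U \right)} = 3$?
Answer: $\frac{15}{1214164} \approx 1.2354 \cdot 10^{-5}$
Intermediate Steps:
$J{\left(P \right)} = - 9 P$ ($J{\left(P \right)} = 3 \left(-3\right) P = - 9 P$)
$F{\left(t \right)} = 1 - \frac{4}{9 t}$ ($F{\left(t \right)} = \frac{4}{\left(-9\right) t} + \frac{t}{t} = 4 \left(- \frac{1}{9 t}\right) + 1 = - \frac{4}{9 t} + 1 = 1 - \frac{4}{9 t}$)
$g = \frac{14854}{15}$ ($g = \frac{\left(-84\right) \left(\frac{- \frac{4}{9} - 8}{-8} - 60\right)}{5} = \frac{\left(-84\right) \left(\left(- \frac{1}{8}\right) \left(- \frac{76}{9}\right) - 60\right)}{5} = \frac{\left(-84\right) \left(\frac{19}{18} - 60\right)}{5} = \frac{\left(-84\right) \left(- \frac{1061}{18}\right)}{5} = \frac{1}{5} \cdot \frac{14854}{3} = \frac{14854}{15} \approx 990.27$)
$\frac{1}{\left(42148 - -37806\right) + g} = \frac{1}{\left(42148 - -37806\right) + \frac{14854}{15}} = \frac{1}{\left(42148 + 37806\right) + \frac{14854}{15}} = \frac{1}{79954 + \frac{14854}{15}} = \frac{1}{\frac{1214164}{15}} = \frac{15}{1214164}$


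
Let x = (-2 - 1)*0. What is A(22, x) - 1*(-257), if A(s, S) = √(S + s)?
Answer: 257 + √22 ≈ 261.69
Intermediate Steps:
x = 0 (x = -3*0 = 0)
A(22, x) - 1*(-257) = √(0 + 22) - 1*(-257) = √22 + 257 = 257 + √22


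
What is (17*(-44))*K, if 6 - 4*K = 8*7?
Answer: 9350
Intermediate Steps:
K = -25/2 (K = 3/2 - 2*7 = 3/2 - ¼*56 = 3/2 - 14 = -25/2 ≈ -12.500)
(17*(-44))*K = (17*(-44))*(-25/2) = -748*(-25/2) = 9350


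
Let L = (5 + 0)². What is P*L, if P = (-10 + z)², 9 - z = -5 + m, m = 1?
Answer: 225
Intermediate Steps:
z = 13 (z = 9 - (-5 + 1) = 9 - 1*(-4) = 9 + 4 = 13)
L = 25 (L = 5² = 25)
P = 9 (P = (-10 + 13)² = 3² = 9)
P*L = 9*25 = 225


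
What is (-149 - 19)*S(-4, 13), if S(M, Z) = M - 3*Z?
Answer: 7224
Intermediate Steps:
(-149 - 19)*S(-4, 13) = (-149 - 19)*(-4 - 3*13) = -168*(-4 - 39) = -168*(-43) = 7224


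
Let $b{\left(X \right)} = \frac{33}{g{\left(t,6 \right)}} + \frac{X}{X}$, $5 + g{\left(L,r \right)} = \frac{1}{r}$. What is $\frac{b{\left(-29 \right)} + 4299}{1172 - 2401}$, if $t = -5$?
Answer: $- \frac{124502}{35641} \approx -3.4932$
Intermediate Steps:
$g{\left(L,r \right)} = -5 + \frac{1}{r}$
$b{\left(X \right)} = - \frac{169}{29}$ ($b{\left(X \right)} = \frac{33}{-5 + \frac{1}{6}} + \frac{X}{X} = \frac{33}{-5 + \frac{1}{6}} + 1 = \frac{33}{- \frac{29}{6}} + 1 = 33 \left(- \frac{6}{29}\right) + 1 = - \frac{198}{29} + 1 = - \frac{169}{29}$)
$\frac{b{\left(-29 \right)} + 4299}{1172 - 2401} = \frac{- \frac{169}{29} + 4299}{1172 - 2401} = \frac{124502}{29 \left(1172 - 2401\right)} = \frac{124502}{29 \left(-1229\right)} = \frac{124502}{29} \left(- \frac{1}{1229}\right) = - \frac{124502}{35641}$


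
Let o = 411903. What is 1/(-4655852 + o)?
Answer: -1/4243949 ≈ -2.3563e-7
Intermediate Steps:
1/(-4655852 + o) = 1/(-4655852 + 411903) = 1/(-4243949) = -1/4243949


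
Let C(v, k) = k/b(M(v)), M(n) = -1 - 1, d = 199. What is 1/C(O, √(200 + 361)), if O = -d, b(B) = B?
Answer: -2*√561/561 ≈ -0.084440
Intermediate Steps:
M(n) = -2
O = -199 (O = -1*199 = -199)
C(v, k) = -k/2 (C(v, k) = k/(-2) = k*(-½) = -k/2)
1/C(O, √(200 + 361)) = 1/(-√(200 + 361)/2) = 1/(-√561/2) = -2*√561/561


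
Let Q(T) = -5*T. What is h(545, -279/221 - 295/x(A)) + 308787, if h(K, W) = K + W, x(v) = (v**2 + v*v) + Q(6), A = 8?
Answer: 6699419919/21658 ≈ 3.0933e+5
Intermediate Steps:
x(v) = -30 + 2*v**2 (x(v) = (v**2 + v*v) - 5*6 = (v**2 + v**2) - 30 = 2*v**2 - 30 = -30 + 2*v**2)
h(545, -279/221 - 295/x(A)) + 308787 = (545 + (-279/221 - 295/(-30 + 2*8**2))) + 308787 = (545 + (-279*1/221 - 295/(-30 + 2*64))) + 308787 = (545 + (-279/221 - 295/(-30 + 128))) + 308787 = (545 + (-279/221 - 295/98)) + 308787 = (545 - 92537/21658) + 308787 = 11711073/21658 + 308787 = 6699419919/21658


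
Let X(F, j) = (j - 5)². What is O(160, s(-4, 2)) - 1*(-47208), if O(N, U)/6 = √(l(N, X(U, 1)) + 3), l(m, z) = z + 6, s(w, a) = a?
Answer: 47238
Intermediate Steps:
X(F, j) = (-5 + j)²
l(m, z) = 6 + z
O(N, U) = 30 (O(N, U) = 6*√((6 + (-5 + 1)²) + 3) = 6*√((6 + (-4)²) + 3) = 6*√((6 + 16) + 3) = 6*√(22 + 3) = 6*√25 = 6*5 = 30)
O(160, s(-4, 2)) - 1*(-47208) = 30 - 1*(-47208) = 30 + 47208 = 47238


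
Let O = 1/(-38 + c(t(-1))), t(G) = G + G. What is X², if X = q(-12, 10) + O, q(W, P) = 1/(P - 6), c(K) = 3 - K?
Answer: 841/17424 ≈ 0.048267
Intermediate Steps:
t(G) = 2*G
q(W, P) = 1/(-6 + P)
O = -1/33 (O = 1/(-38 + (3 - 2*(-1))) = 1/(-38 + (3 - 1*(-2))) = 1/(-38 + (3 + 2)) = 1/(-38 + 5) = 1/(-33) = -1/33 ≈ -0.030303)
X = 29/132 (X = 1/(-6 + 10) - 1/33 = 1/4 - 1/33 = ¼ - 1/33 = 29/132 ≈ 0.21970)
X² = (29/132)² = 841/17424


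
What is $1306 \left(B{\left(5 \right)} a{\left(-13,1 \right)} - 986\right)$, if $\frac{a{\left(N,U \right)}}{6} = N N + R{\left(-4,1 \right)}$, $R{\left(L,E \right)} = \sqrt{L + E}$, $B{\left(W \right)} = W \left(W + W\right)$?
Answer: $64926484 + 391800 i \sqrt{3} \approx 6.4926 \cdot 10^{7} + 6.7862 \cdot 10^{5} i$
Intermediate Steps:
$B{\left(W \right)} = 2 W^{2}$ ($B{\left(W \right)} = W 2 W = 2 W^{2}$)
$R{\left(L,E \right)} = \sqrt{E + L}$
$a{\left(N,U \right)} = 6 N^{2} + 6 i \sqrt{3}$ ($a{\left(N,U \right)} = 6 \left(N N + \sqrt{1 - 4}\right) = 6 \left(N^{2} + \sqrt{-3}\right) = 6 \left(N^{2} + i \sqrt{3}\right) = 6 N^{2} + 6 i \sqrt{3}$)
$1306 \left(B{\left(5 \right)} a{\left(-13,1 \right)} - 986\right) = 1306 \left(2 \cdot 5^{2} \left(6 \left(-13\right)^{2} + 6 i \sqrt{3}\right) - 986\right) = 1306 \left(2 \cdot 25 \left(6 \cdot 169 + 6 i \sqrt{3}\right) - 986\right) = 1306 \left(50 \left(1014 + 6 i \sqrt{3}\right) - 986\right) = 1306 \left(\left(50700 + 300 i \sqrt{3}\right) - 986\right) = 1306 \left(49714 + 300 i \sqrt{3}\right) = 64926484 + 391800 i \sqrt{3}$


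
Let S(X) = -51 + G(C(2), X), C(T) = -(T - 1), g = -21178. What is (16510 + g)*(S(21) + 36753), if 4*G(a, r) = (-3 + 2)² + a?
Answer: -171324936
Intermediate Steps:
C(T) = 1 - T (C(T) = -(-1 + T) = 1 - T)
G(a, r) = ¼ + a/4 (G(a, r) = ((-3 + 2)² + a)/4 = ((-1)² + a)/4 = (1 + a)/4 = ¼ + a/4)
S(X) = -51 (S(X) = -51 + (¼ + (1 - 1*2)/4) = -51 + (¼ + (1 - 2)/4) = -51 + (¼ + (¼)*(-1)) = -51 + (¼ - ¼) = -51 + 0 = -51)
(16510 + g)*(S(21) + 36753) = (16510 - 21178)*(-51 + 36753) = -4668*36702 = -171324936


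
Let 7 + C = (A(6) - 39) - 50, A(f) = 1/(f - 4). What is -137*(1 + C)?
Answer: 25893/2 ≈ 12947.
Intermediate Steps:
A(f) = 1/(-4 + f)
C = -191/2 (C = -7 + ((1/(-4 + 6) - 39) - 50) = -7 + ((1/2 - 39) - 50) = -7 + (-77/2 - 50) = -7 - 177/2 = -191/2 ≈ -95.500)
-137*(1 + C) = -137*(1 - 191/2) = -137*(-189/2) = 25893/2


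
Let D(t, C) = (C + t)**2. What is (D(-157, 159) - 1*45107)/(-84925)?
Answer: 45103/84925 ≈ 0.53109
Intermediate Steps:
(D(-157, 159) - 1*45107)/(-84925) = ((159 - 157)**2 - 1*45107)/(-84925) = (2**2 - 45107)*(-1/84925) = (4 - 45107)*(-1/84925) = -45103*(-1/84925) = 45103/84925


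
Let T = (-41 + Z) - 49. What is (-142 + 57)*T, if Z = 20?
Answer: 5950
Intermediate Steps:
T = -70 (T = (-41 + 20) - 49 = -21 - 49 = -70)
(-142 + 57)*T = (-142 + 57)*(-70) = -85*(-70) = 5950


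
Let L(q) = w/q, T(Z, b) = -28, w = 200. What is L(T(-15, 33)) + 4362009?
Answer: 30534013/7 ≈ 4.3620e+6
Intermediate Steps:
L(q) = 200/q
L(T(-15, 33)) + 4362009 = 200/(-28) + 4362009 = 200*(-1/28) + 4362009 = -50/7 + 4362009 = 30534013/7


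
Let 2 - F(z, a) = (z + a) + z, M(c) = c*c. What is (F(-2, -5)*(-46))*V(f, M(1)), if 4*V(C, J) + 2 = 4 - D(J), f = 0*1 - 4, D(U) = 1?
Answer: -253/2 ≈ -126.50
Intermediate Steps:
M(c) = c**2
F(z, a) = 2 - a - 2*z (F(z, a) = 2 - ((z + a) + z) = 2 - ((a + z) + z) = 2 - (a + 2*z) = 2 + (-a - 2*z) = 2 - a - 2*z)
f = -4 (f = 0 - 4 = -4)
V(C, J) = 1/4 (V(C, J) = -1/2 + (4 - 1*1)/4 = -1/2 + (4 - 1)/4 = -1/2 + (1/4)*3 = -1/2 + 3/4 = 1/4)
(F(-2, -5)*(-46))*V(f, M(1)) = ((2 - 1*(-5) - 2*(-2))*(-46))*(1/4) = ((2 + 5 + 4)*(-46))*(1/4) = (11*(-46))*(1/4) = -506*1/4 = -253/2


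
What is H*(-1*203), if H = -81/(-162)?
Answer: -203/2 ≈ -101.50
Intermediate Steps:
H = ½ (H = -81*(-1/162) = ½ ≈ 0.50000)
H*(-1*203) = (-1*203)/2 = (½)*(-203) = -203/2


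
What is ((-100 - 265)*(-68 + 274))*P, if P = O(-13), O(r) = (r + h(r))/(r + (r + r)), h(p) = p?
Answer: -150380/3 ≈ -50127.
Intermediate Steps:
O(r) = 2/3 (O(r) = (r + r)/(r + (r + r)) = (2*r)/(r + 2*r) = (2*r)/((3*r)) = (2*r)*(1/(3*r)) = 2/3)
P = 2/3 ≈ 0.66667
((-100 - 265)*(-68 + 274))*P = ((-100 - 265)*(-68 + 274))*(2/3) = -365*206*(2/3) = -75190*2/3 = -150380/3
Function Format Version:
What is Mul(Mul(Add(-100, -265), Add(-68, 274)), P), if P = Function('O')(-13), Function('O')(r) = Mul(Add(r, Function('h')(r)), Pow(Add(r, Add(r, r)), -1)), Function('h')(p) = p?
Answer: Rational(-150380, 3) ≈ -50127.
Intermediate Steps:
Function('O')(r) = Rational(2, 3) (Function('O')(r) = Mul(Add(r, r), Pow(Add(r, Add(r, r)), -1)) = Mul(Mul(2, r), Pow(Add(r, Mul(2, r)), -1)) = Mul(Mul(2, r), Pow(Mul(3, r), -1)) = Mul(Mul(2, r), Mul(Rational(1, 3), Pow(r, -1))) = Rational(2, 3))
P = Rational(2, 3) ≈ 0.66667
Mul(Mul(Add(-100, -265), Add(-68, 274)), P) = Mul(Mul(Add(-100, -265), Add(-68, 274)), Rational(2, 3)) = Mul(Mul(-365, 206), Rational(2, 3)) = Mul(-75190, Rational(2, 3)) = Rational(-150380, 3)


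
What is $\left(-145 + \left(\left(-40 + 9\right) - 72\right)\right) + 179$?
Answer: $-69$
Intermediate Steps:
$\left(-145 + \left(\left(-40 + 9\right) - 72\right)\right) + 179 = \left(-145 - 103\right) + 179 = -248 + 179 = -69$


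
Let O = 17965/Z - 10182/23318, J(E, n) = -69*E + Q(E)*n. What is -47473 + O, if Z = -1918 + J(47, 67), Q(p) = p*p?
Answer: -79061808797981/1665394878 ≈ -47473.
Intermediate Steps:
Q(p) = p²
J(E, n) = -69*E + n*E² (J(E, n) = -69*E + E²*n = -69*E + n*E²)
Z = 142842 (Z = -1918 + 47*(-69 + 47*67) = -1918 + 47*(-69 + 3149) = -1918 + 47*3080 = -1918 + 144760 = 142842)
O = -517754687/1665394878 (O = 17965/142842 - 10182/23318 = 17965*(1/142842) - 10182*1/23318 = 17965/142842 - 5091/11659 = -517754687/1665394878 ≈ -0.31089)
-47473 + O = -47473 - 517754687/1665394878 = -79061808797981/1665394878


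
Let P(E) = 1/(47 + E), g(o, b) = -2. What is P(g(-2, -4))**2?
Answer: 1/2025 ≈ 0.00049383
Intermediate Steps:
P(g(-2, -4))**2 = (1/(47 - 2))**2 = (1/45)**2 = 1/2025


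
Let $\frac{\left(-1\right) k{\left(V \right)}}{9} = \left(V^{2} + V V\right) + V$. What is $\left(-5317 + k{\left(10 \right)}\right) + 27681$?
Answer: $20474$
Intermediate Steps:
$k{\left(V \right)} = - 18 V^{2} - 9 V$ ($k{\left(V \right)} = - 9 \left(\left(V^{2} + V V\right) + V\right) = - 9 \left(\left(V^{2} + V^{2}\right) + V\right) = - 9 \left(2 V^{2} + V\right) = - 9 \left(V + 2 V^{2}\right) = - 18 V^{2} - 9 V$)
$\left(-5317 + k{\left(10 \right)}\right) + 27681 = \left(-5317 - 90 \left(1 + 2 \cdot 10\right)\right) + 27681 = \left(-5317 - 90 \left(1 + 20\right)\right) + 27681 = \left(-5317 - 90 \cdot 21\right) + 27681 = \left(-5317 - 1890\right) + 27681 = -7207 + 27681 = 20474$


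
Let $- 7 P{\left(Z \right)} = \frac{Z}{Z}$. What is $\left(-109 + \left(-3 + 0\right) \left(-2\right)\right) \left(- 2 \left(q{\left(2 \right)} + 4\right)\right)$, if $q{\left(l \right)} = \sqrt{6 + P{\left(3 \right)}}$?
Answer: $824 + \frac{206 \sqrt{287}}{7} \approx 1322.6$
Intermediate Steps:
$P{\left(Z \right)} = - \frac{1}{7}$ ($P{\left(Z \right)} = - \frac{Z \frac{1}{Z}}{7} = \left(- \frac{1}{7}\right) 1 = - \frac{1}{7}$)
$q{\left(l \right)} = \frac{\sqrt{287}}{7}$ ($q{\left(l \right)} = \sqrt{6 - \frac{1}{7}} = \sqrt{\frac{41}{7}} = \frac{\sqrt{287}}{7}$)
$\left(-109 + \left(-3 + 0\right) \left(-2\right)\right) \left(- 2 \left(q{\left(2 \right)} + 4\right)\right) = \left(-109 + \left(-3 + 0\right) \left(-2\right)\right) \left(- 2 \left(\frac{\sqrt{287}}{7} + 4\right)\right) = \left(-109 - -6\right) \left(- 2 \left(4 + \frac{\sqrt{287}}{7}\right)\right) = \left(-109 + 6\right) \left(-8 - \frac{2 \sqrt{287}}{7}\right) = - 103 \left(-8 - \frac{2 \sqrt{287}}{7}\right) = 824 + \frac{206 \sqrt{287}}{7}$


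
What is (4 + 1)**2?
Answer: 25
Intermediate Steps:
(4 + 1)**2 = 5**2 = 25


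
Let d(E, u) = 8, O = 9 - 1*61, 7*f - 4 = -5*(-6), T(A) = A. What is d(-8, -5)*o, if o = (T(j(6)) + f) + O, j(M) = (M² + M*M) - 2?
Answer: 1280/7 ≈ 182.86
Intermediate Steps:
j(M) = -2 + 2*M² (j(M) = (M² + M²) - 2 = 2*M² - 2 = -2 + 2*M²)
f = 34/7 (f = 4/7 + (-5*(-6))/7 = 4/7 + (⅐)*30 = 4/7 + 30/7 = 34/7 ≈ 4.8571)
O = -52 (O = 9 - 61 = -52)
o = 160/7 (o = ((-2 + 2*6²) + 34/7) - 52 = ((-2 + 2*36) + 34/7) - 52 = ((-2 + 72) + 34/7) - 52 = (70 + 34/7) - 52 = 524/7 - 52 = 160/7 ≈ 22.857)
d(-8, -5)*o = 8*(160/7) = 1280/7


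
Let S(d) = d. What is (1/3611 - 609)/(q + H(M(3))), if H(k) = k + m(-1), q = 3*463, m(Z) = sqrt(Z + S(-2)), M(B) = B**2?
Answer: -1024779668/2352454559 + 2199098*I*sqrt(3)/7057363677 ≈ -0.43562 + 0.00053971*I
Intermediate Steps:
m(Z) = sqrt(-2 + Z) (m(Z) = sqrt(Z - 2) = sqrt(-2 + Z))
q = 1389
H(k) = k + I*sqrt(3) (H(k) = k + sqrt(-2 - 1) = k + sqrt(-3) = k + I*sqrt(3))
(1/3611 - 609)/(q + H(M(3))) = (1/3611 - 609)/(1389 + (3**2 + I*sqrt(3))) = (1/3611 - 609)/(1389 + (9 + I*sqrt(3))) = -2199098/(3611*(1398 + I*sqrt(3)))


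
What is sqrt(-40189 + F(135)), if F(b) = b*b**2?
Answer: sqrt(2420186) ≈ 1555.7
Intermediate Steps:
F(b) = b**3
sqrt(-40189 + F(135)) = sqrt(-40189 + 135**3) = sqrt(-40189 + 2460375) = sqrt(2420186)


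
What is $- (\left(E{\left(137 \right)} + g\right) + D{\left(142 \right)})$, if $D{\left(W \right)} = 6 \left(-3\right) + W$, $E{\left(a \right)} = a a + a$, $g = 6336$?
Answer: $-25366$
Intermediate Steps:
$E{\left(a \right)} = a + a^{2}$ ($E{\left(a \right)} = a^{2} + a = a + a^{2}$)
$D{\left(W \right)} = -18 + W$
$- (\left(E{\left(137 \right)} + g\right) + D{\left(142 \right)}) = - (\left(137 \left(1 + 137\right) + 6336\right) + \left(-18 + 142\right)) = - (\left(137 \cdot 138 + 6336\right) + 124) = - (\left(18906 + 6336\right) + 124) = - (25242 + 124) = \left(-1\right) 25366 = -25366$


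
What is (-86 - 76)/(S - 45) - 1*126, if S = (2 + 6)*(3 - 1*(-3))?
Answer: -180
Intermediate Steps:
S = 48 (S = 8*(3 + 3) = 8*6 = 48)
(-86 - 76)/(S - 45) - 1*126 = (-86 - 76)/(48 - 45) - 1*126 = -162/3 - 126 = -162*⅓ - 126 = -54 - 126 = -180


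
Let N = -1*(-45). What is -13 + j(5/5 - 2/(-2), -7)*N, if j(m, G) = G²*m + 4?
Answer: 4577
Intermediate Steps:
N = 45
j(m, G) = 4 + m*G² (j(m, G) = m*G² + 4 = 4 + m*G²)
-13 + j(5/5 - 2/(-2), -7)*N = -13 + (4 + (5/5 - 2/(-2))*(-7)²)*45 = -13 + (4 + (5*(⅕) - 2*(-½))*49)*45 = -13 + (4 + (1 + 1)*49)*45 = -13 + (4 + 2*49)*45 = -13 + (4 + 98)*45 = -13 + 102*45 = -13 + 4590 = 4577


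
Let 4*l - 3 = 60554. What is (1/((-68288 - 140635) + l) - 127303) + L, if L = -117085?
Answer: -189433692384/775135 ≈ -2.4439e+5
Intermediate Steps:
l = 60557/4 (l = ¾ + (¼)*60554 = ¾ + 30277/2 = 60557/4 ≈ 15139.)
(1/((-68288 - 140635) + l) - 127303) + L = (1/((-68288 - 140635) + 60557/4) - 127303) - 117085 = (1/(-208923 + 60557/4) - 127303) - 117085 = (1/(-775135/4) - 127303) - 117085 = (-4/775135 - 127303) - 117085 = -98677010909/775135 - 117085 = -189433692384/775135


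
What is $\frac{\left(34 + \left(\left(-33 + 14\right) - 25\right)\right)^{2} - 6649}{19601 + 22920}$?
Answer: $- \frac{6549}{42521} \approx -0.15402$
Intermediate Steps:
$\frac{\left(34 + \left(\left(-33 + 14\right) - 25\right)\right)^{2} - 6649}{19601 + 22920} = \frac{\left(34 - 44\right)^{2} - 6649}{42521} = \left(\left(34 - 44\right)^{2} - 6649\right) \frac{1}{42521} = \left(\left(-10\right)^{2} - 6649\right) \frac{1}{42521} = \left(100 - 6649\right) \frac{1}{42521} = \left(-6549\right) \frac{1}{42521} = - \frac{6549}{42521}$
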